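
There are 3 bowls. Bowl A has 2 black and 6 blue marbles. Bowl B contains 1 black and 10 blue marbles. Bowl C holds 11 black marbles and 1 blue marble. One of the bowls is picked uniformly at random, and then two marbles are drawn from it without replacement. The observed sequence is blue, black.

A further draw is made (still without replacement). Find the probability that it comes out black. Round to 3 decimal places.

0.306

The likelihood of the observed sequence under each hypothesis: P(data | bowl A) = (6/8)(2/7) = 0.21429; P(data | bowl B) = (10/11)(1/10) = 0.090909; P(data | bowl C) = (1/12)(11/11) = 0.083333.
Multiplying each by its prior: 1/3 · 0.21429 = 0.071429, 1/3 · 0.090909 = 0.030303, 1/3 · 0.083333 = 0.027778; summing to 0.12951.
Normalising, the posterior is P(bowl A | data) = 0.55153, P(bowl B | data) = 0.23398, P(bowl C | data) = 0.21448.
Averaging over the posterior, P(black next | data) = (1/6)(0.55153) + (0)(0.23398) + (1)(0.21448) = 0.30641.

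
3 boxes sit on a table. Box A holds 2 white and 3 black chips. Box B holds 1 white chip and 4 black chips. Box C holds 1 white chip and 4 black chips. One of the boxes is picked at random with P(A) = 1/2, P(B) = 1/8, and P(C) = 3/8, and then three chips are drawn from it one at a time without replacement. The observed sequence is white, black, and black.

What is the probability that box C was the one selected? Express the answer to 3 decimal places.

0.375

Compute the likelihood of the observed sequence for each case: P(data | box A) = (2/5)(3/4)(2/3) = 1/5; P(data | box B) = (1/5)(4/4)(3/3) = 1/5; P(data | box C) = (1/5)(4/4)(3/3) = 1/5.
The prior-weighted likelihoods are 1/2 · 1/5 = 1/10, 1/8 · 1/5 = 1/40, 3/8 · 1/5 = 3/40; with total 1/5.
So P(box C | data) = (3/40) / (1/5) = 3/8.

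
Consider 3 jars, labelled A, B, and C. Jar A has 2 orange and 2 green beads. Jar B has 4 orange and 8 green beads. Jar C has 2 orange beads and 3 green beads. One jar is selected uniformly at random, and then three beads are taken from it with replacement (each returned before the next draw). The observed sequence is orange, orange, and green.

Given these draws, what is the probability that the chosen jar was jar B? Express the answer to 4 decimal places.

Under each hypothesis, the probability of the observed sequence is: P(data | jar A) = (2/4)(2/4)(2/4) = 0.125; P(data | jar B) = (4/12)(4/12)(8/12) = 0.074074; P(data | jar C) = (2/5)(2/5)(3/5) = 0.096.
Weighting by the prior gives 1/3 · 0.125 = 0.041667, 1/3 · 0.074074 = 0.024691, 1/3 · 0.096 = 0.032; with total 0.098358.
Therefore the posterior P(jar B | data) = (0.024691) / (0.098358) = 0.25104.

0.2510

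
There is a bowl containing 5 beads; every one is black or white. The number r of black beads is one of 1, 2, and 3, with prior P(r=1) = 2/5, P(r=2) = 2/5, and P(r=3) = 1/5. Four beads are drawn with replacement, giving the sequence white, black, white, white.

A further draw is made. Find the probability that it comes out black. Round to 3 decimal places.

0.320

Compute the likelihood of the observed sequence for each case: P(data | r = 1) = (4/5)(1/5)(4/5)(4/5) = 0.1024; P(data | r = 2) = (3/5)(2/5)(3/5)(3/5) = 0.0864; P(data | r = 3) = (2/5)(3/5)(2/5)(2/5) = 0.0384.
The prior-weighted likelihoods are 2/5 · 0.1024 = 0.04096, 2/5 · 0.0864 = 0.03456, 1/5 · 0.0384 = 0.00768; these sum to 0.0832.
Dividing through by the total gives posterior P(r = 1 | data) = 0.49231, P(r = 2 | data) = 0.41538, P(r = 3 | data) = 0.092308.
Averaging over the posterior, P(black next | data) = (1/5)(0.49231) + (2/5)(0.41538) + (3/5)(0.092308) = 0.32.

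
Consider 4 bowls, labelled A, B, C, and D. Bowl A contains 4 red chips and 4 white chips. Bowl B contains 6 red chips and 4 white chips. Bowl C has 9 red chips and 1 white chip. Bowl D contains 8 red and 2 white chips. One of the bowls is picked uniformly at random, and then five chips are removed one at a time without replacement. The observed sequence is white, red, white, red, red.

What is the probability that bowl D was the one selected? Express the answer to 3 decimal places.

0.197

The likelihood of the observed sequence under each hypothesis: P(data | bowl A) = (4/8)(4/7)(3/6)(3/5)(2/4) = 0.042857; P(data | bowl B) = (4/10)(6/9)(3/8)(5/7)(4/6) = 0.047619; P(data | bowl C) = (1/10)(9/9)(0/8) = 0; P(data | bowl D) = (2/10)(8/9)(1/8)(7/7)(6/6) = 0.022222.
Weighting by the prior gives 1/4 · 0.042857 = 0.010714, 1/4 · 0.047619 = 0.011905, 1/4 · 0 = 0, 1/4 · 0.022222 = 0.0055556; with total 0.028175.
So P(bowl D | data) = (0.0055556) / (0.028175) = 0.19718.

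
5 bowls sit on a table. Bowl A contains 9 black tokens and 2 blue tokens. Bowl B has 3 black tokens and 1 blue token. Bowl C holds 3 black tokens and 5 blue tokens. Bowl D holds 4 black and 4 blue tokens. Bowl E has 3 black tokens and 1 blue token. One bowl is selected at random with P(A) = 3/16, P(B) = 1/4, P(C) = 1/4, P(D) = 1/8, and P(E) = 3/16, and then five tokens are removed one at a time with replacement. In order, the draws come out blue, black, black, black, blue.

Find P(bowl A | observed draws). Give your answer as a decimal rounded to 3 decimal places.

0.142

Compute the likelihood of the observed sequence for each case: P(data | bowl A) = (2/11)(9/11)(9/11)(9/11)(2/11) = 0.018106; P(data | bowl B) = (1/4)(3/4)(3/4)(3/4)(1/4) = 0.026367; P(data | bowl C) = (5/8)(3/8)(3/8)(3/8)(5/8) = 0.020599; P(data | bowl D) = (4/8)(4/8)(4/8)(4/8)(4/8) = 0.03125; P(data | bowl E) = (1/4)(3/4)(3/4)(3/4)(1/4) = 0.026367.
The prior-weighted likelihoods are 3/16 · 0.018106 = 0.0033949, 1/4 · 0.026367 = 0.0065918, 1/4 · 0.020599 = 0.0051498, 1/8 · 0.03125 = 0.0039062, 3/16 · 0.026367 = 0.0049438; summing to 0.023987.
Hence P(bowl A | data) = (0.0033949) / (0.023987) = 0.14153.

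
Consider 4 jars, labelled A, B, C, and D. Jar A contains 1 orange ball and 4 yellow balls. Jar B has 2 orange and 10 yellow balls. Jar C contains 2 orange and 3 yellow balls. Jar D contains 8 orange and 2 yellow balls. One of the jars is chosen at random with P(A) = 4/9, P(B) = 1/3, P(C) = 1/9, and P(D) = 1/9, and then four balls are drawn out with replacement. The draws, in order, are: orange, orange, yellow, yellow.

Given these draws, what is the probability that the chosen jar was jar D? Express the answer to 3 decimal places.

Compute the likelihood of the observed sequence for each case: P(data | jar A) = (1/5)(1/5)(4/5)(4/5) = 0.0256; P(data | jar B) = (2/12)(2/12)(10/12)(10/12) = 0.01929; P(data | jar C) = (2/5)(2/5)(3/5)(3/5) = 0.0576; P(data | jar D) = (8/10)(8/10)(2/10)(2/10) = 0.0256.
Weighting by the prior gives 4/9 · 0.0256 = 0.011378, 1/3 · 0.01929 = 0.00643, 1/9 · 0.0576 = 0.0064, 1/9 · 0.0256 = 0.0028444; with total 0.027052.
So P(jar D | data) = (0.0028444) / (0.027052) = 0.10515.

0.105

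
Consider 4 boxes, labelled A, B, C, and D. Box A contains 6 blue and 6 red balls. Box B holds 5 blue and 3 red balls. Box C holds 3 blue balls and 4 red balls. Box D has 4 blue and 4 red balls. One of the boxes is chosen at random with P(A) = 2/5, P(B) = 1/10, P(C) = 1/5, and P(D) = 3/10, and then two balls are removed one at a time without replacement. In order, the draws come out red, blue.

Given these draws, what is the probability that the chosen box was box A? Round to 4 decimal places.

0.3914

For each hypothesis, P(data | H) works out to: P(data | box A) = (6/12)(6/11) = 0.27273; P(data | box B) = (3/8)(5/7) = 0.26786; P(data | box C) = (4/7)(3/6) = 0.28571; P(data | box D) = (4/8)(4/7) = 0.28571.
Weighting by the prior gives 2/5 · 0.27273 = 0.10909, 1/10 · 0.26786 = 0.026786, 1/5 · 0.28571 = 0.057143, 3/10 · 0.28571 = 0.085714; with total 0.27873.
By Bayes' rule, P(box A | data) = (0.10909) / (0.27873) = 0.39138.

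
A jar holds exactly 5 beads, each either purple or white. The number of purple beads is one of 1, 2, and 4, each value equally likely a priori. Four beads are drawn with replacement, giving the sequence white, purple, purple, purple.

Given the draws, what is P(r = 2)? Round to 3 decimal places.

Compute the likelihood of the observed sequence for each case: P(data | r = 1) = (4/5)(1/5)(1/5)(1/5) = 0.0064; P(data | r = 2) = (3/5)(2/5)(2/5)(2/5) = 0.0384; P(data | r = 4) = (1/5)(4/5)(4/5)(4/5) = 0.1024.
The prior-weighted likelihoods are 1/3 · 0.0064 = 0.0021333, 1/3 · 0.0384 = 0.0128, 1/3 · 0.1024 = 0.034133; summing to 0.049067.
So P(r = 2 | data) = (0.0128) / (0.049067) = 0.26087.

0.261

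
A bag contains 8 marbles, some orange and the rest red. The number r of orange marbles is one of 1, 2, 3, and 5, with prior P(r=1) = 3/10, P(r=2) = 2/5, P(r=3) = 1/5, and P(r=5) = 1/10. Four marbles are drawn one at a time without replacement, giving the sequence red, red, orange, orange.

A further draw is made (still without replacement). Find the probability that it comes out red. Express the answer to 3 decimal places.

The likelihood of the observed sequence under each hypothesis: P(data | r = 1) = (7/8)(6/7)(1/6)(0/5) = 0; P(data | r = 2) = (6/8)(5/7)(2/6)(1/5) = 1/28; P(data | r = 3) = (5/8)(4/7)(3/6)(2/5) = 1/14; P(data | r = 5) = (3/8)(2/7)(5/6)(4/5) = 1/14.
The prior-weighted likelihoods are 3/10 · 0 = 0, 2/5 · 1/28 = 1/70, 1/5 · 1/14 = 1/70, 1/10 · 1/14 = 1/140; these sum to 1/28.
The posterior is then P(r = 1 | data) = 0, P(r = 2 | data) = 2/5, P(r = 3 | data) = 2/5, P(r = 5 | data) = 1/5.
The predictive probability is P(red next | data) = (1)(2/5) + (3/4)(2/5) + (1/4)(1/5) = 3/4.

0.750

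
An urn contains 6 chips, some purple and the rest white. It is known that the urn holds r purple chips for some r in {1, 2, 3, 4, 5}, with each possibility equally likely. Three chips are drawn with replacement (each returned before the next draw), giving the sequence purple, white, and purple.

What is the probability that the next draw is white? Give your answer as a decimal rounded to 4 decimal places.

Compute the likelihood of the observed sequence for each case: P(data | r = 1) = (1/6)(5/6)(1/6) = 5/216; P(data | r = 2) = (2/6)(4/6)(2/6) = 2/27; P(data | r = 3) = (3/6)(3/6)(3/6) = 1/8; P(data | r = 4) = (4/6)(2/6)(4/6) = 4/27; P(data | r = 5) = (5/6)(1/6)(5/6) = 25/216.
Multiplying each by its prior: 1/5 · 5/216 = 1/216, 1/5 · 2/27 = 2/135, 1/5 · 1/8 = 1/40, 1/5 · 4/27 = 4/135, 1/5 · 25/216 = 5/216; summing to 7/72.
Normalising, the posterior is P(r = 1 | data) = 1/21, P(r = 2 | data) = 16/105, P(r = 3 | data) = 9/35, P(r = 4 | data) = 32/105, P(r = 5 | data) = 5/21.
Averaging over the posterior, P(white next | data) = (5/6)(1/21) + (2/3)(16/105) + (1/2)(9/35) + (1/3)(32/105) + (1/6)(5/21) = 37/90.

0.4111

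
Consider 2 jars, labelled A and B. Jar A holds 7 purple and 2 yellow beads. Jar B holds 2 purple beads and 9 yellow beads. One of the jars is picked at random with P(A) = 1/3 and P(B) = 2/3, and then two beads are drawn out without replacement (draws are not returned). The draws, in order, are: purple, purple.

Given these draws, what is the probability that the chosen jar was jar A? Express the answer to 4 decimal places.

0.9413

Under each hypothesis, the probability of the observed sequence is: P(data | jar A) = (7/9)(6/8) = 0.58333; P(data | jar B) = (2/11)(1/10) = 0.018182.
Weighting by the prior gives 1/3 · 0.58333 = 0.19444, 2/3 · 0.018182 = 0.012121; with total 0.20657.
Therefore the posterior P(jar A | data) = (0.19444) / (0.20657) = 0.94132.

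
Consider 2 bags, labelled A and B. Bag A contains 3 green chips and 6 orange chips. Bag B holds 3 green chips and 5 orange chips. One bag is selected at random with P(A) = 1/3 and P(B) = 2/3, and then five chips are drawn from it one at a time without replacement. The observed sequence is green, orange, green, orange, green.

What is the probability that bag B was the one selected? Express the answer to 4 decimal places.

Compute the likelihood of the observed sequence for each case: P(data | bag A) = (3/9)(6/8)(2/7)(5/6)(1/5) = 1/84; P(data | bag B) = (3/8)(5/7)(2/6)(4/5)(1/4) = 1/56.
Weighting by the prior gives 1/3 · 1/84 = 1/252, 2/3 · 1/56 = 1/84; with total 1/63.
Therefore the posterior P(bag B | data) = (1/84) / (1/63) = 3/4.

0.7500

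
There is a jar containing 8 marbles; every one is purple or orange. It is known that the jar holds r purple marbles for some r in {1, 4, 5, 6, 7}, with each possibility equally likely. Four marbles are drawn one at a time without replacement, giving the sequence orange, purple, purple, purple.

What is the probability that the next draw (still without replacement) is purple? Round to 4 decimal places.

0.6942

For each hypothesis, P(data | H) works out to: P(data | r = 1) = (7/8)(1/7)(0/6) = 0; P(data | r = 4) = (4/8)(4/7)(3/6)(2/5) = 0.057143; P(data | r = 5) = (3/8)(5/7)(4/6)(3/5) = 0.10714; P(data | r = 6) = (2/8)(6/7)(5/6)(4/5) = 0.14286; P(data | r = 7) = (1/8)(7/7)(6/6)(5/5) = 0.125.
The prior-weighted likelihoods are 1/5 · 0 = 0, 1/5 · 0.057143 = 0.011429, 1/5 · 0.10714 = 0.021429, 1/5 · 0.14286 = 0.028571, 1/5 · 0.125 = 0.025; these sum to 0.086429.
Dividing through by the total gives posterior P(r = 1 | data) = 0, P(r = 4 | data) = 0.13223, P(r = 5 | data) = 0.24793, P(r = 6 | data) = 0.33058, P(r = 7 | data) = 0.28926.
So P(purple next | data) = Σ P(purple next | H) P(H | data) = (1/4)(0.13223) + (1/2)(0.24793) + (3/4)(0.33058) + (1)(0.28926) = 0.69421.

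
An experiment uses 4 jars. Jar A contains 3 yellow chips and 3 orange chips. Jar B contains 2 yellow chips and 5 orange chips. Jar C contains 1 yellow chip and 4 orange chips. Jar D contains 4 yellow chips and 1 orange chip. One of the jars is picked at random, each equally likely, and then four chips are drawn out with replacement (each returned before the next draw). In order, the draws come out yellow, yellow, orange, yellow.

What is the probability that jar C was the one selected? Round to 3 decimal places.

0.034

The likelihood of the observed sequence under each hypothesis: P(data | jar A) = (3/6)(3/6)(3/6)(3/6) = 0.0625; P(data | jar B) = (2/7)(2/7)(5/7)(2/7) = 0.01666; P(data | jar C) = (1/5)(1/5)(4/5)(1/5) = 0.0064; P(data | jar D) = (4/5)(4/5)(1/5)(4/5) = 0.1024.
The prior-weighted likelihoods are 1/4 · 0.0625 = 0.015625, 1/4 · 0.01666 = 0.0041649, 1/4 · 0.0064 = 0.0016, 1/4 · 0.1024 = 0.0256; summing to 0.04699.
So P(jar C | data) = (0.0016) / (0.04699) = 0.03405.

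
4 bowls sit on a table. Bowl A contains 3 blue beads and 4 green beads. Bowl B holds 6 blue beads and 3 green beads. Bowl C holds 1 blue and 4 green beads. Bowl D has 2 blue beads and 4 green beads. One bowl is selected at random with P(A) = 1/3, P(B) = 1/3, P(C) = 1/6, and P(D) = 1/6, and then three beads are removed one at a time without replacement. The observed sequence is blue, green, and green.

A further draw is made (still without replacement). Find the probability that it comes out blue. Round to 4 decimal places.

0.4032

For each hypothesis, P(data | H) works out to: P(data | bowl A) = (3/7)(4/6)(3/5) = 6/35; P(data | bowl B) = (6/9)(3/8)(2/7) = 1/14; P(data | bowl C) = (1/5)(4/4)(3/3) = 1/5; P(data | bowl D) = (2/6)(4/5)(3/4) = 1/5.
The prior-weighted likelihoods are 1/3 · 6/35 = 2/35, 1/3 · 1/14 = 1/42, 1/6 · 1/5 = 1/30, 1/6 · 1/5 = 1/30; these sum to 31/210.
The posterior is then P(bowl A | data) = 12/31, P(bowl B | data) = 5/31, P(bowl C | data) = 7/31, P(bowl D | data) = 7/31.
So P(blue next | data) = Σ P(blue next | H) P(H | data) = (1/2)(12/31) + (5/6)(5/31) + (0)(7/31) + (1/3)(7/31) = 25/62.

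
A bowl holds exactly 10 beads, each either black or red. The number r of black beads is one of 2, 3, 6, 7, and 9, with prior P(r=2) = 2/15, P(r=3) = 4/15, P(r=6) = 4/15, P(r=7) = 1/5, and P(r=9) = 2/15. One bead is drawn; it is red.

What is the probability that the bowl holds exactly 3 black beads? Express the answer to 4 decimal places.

Under each hypothesis, the probability of this draw is: P(data | r = 2) = (8/10) = 4/5; P(data | r = 3) = (7/10) = 7/10; P(data | r = 6) = (4/10) = 2/5; P(data | r = 7) = (3/10) = 3/10; P(data | r = 9) = (1/10) = 1/10.
Multiplying each by its prior: 2/15 · 4/5 = 8/75, 4/15 · 7/10 = 14/75, 4/15 · 2/5 = 8/75, 1/5 · 3/10 = 3/50, 2/15 · 1/10 = 1/75; these sum to 71/150.
So P(r = 3 | data) = (14/75) / (71/150) = 28/71.

0.3944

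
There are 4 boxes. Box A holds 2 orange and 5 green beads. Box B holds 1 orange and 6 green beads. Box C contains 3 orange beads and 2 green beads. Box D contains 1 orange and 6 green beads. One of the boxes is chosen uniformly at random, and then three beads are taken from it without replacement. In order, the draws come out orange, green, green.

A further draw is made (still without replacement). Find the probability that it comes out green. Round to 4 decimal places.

The likelihood of the observed sequence under each hypothesis: P(data | box A) = (2/7)(5/6)(4/5) = 4/21; P(data | box B) = (1/7)(6/6)(5/5) = 1/7; P(data | box C) = (3/5)(2/4)(1/3) = 1/10; P(data | box D) = (1/7)(6/6)(5/5) = 1/7.
Weighting by the prior gives 1/4 · 4/21 = 1/21, 1/4 · 1/7 = 1/28, 1/4 · 1/10 = 1/40, 1/4 · 1/7 = 1/28; with total 121/840.
The posterior is then P(box A | data) = 40/121, P(box B | data) = 30/121, P(box C | data) = 21/121, P(box D | data) = 30/121.
The predictive probability is P(green next | data) = (3/4)(40/121) + (1)(30/121) + (0)(21/121) + (1)(30/121) = 90/121.

0.7438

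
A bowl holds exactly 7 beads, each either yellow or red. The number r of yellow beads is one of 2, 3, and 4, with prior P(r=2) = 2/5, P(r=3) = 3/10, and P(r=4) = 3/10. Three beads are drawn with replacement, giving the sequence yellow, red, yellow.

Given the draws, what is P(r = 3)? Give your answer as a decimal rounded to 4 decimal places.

Under each hypothesis, the probability of the observed sequence is: P(data | r = 2) = (2/7)(5/7)(2/7) = 0.058309; P(data | r = 3) = (3/7)(4/7)(3/7) = 0.10496; P(data | r = 4) = (4/7)(3/7)(4/7) = 0.13994.
Multiplying each by its prior: 2/5 · 0.058309 = 0.023324, 3/10 · 0.10496 = 0.031487, 3/10 · 0.13994 = 0.041983; with total 0.096793.
Therefore the posterior P(r = 3 | data) = (0.031487) / (0.096793) = 0.3253.

0.3253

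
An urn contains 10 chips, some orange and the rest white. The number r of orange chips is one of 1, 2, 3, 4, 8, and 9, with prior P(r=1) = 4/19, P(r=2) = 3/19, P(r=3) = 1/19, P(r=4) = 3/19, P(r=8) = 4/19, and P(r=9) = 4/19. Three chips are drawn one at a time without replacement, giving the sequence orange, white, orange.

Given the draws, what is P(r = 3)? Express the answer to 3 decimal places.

Compute the likelihood of the observed sequence for each case: P(data | r = 1) = (1/10)(9/9)(0/8) = 0; P(data | r = 2) = (2/10)(8/9)(1/8) = 0.022222; P(data | r = 3) = (3/10)(7/9)(2/8) = 0.058333; P(data | r = 4) = (4/10)(6/9)(3/8) = 0.1; P(data | r = 8) = (8/10)(2/9)(7/8) = 0.15556; P(data | r = 9) = (9/10)(1/9)(8/8) = 0.1.
Multiplying each by its prior: 4/19 · 0 = 0, 3/19 · 0.022222 = 0.0035088, 1/19 · 0.058333 = 0.0030702, 3/19 · 0.1 = 0.015789, 4/19 · 0.15556 = 0.032749, 4/19 · 0.1 = 0.021053; with total 0.07617.
By Bayes' rule, P(r = 3 | data) = (0.0030702) / (0.07617) = 0.040307.

0.040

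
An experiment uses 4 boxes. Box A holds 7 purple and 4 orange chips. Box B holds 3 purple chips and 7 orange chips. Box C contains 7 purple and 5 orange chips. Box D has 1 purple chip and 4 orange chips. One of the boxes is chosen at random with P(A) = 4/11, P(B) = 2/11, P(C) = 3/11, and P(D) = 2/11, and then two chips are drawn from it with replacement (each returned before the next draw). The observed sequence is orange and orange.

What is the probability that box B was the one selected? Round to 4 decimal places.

For each hypothesis, P(data | H) works out to: P(data | box A) = (4/11)(4/11) = 0.13223; P(data | box B) = (7/10)(7/10) = 0.49; P(data | box C) = (5/12)(5/12) = 0.17361; P(data | box D) = (4/5)(4/5) = 0.64.
The prior-weighted likelihoods are 4/11 · 0.13223 = 0.048084, 2/11 · 0.49 = 0.089091, 3/11 · 0.17361 = 0.047348, 2/11 · 0.64 = 0.11636; these sum to 0.30089.
So P(box B | data) = (0.089091) / (0.30089) = 0.29609.

0.2961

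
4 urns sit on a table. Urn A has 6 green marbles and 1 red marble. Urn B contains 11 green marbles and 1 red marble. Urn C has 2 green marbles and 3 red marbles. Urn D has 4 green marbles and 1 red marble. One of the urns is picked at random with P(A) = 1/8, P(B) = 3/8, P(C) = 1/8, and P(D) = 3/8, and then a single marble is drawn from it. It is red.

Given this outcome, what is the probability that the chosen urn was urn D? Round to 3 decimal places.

For each hypothesis, P(data | H) works out to: P(data | urn A) = (1/7) = 0.14286; P(data | urn B) = (1/12) = 0.083333; P(data | urn C) = (3/5) = 0.6; P(data | urn D) = (1/5) = 0.2.
Multiplying each by its prior: 1/8 · 0.14286 = 0.017857, 3/8 · 0.083333 = 0.03125, 1/8 · 0.6 = 0.075, 3/8 · 0.2 = 0.075; with total 0.19911.
So P(urn D | data) = (0.075) / (0.19911) = 0.37668.

0.377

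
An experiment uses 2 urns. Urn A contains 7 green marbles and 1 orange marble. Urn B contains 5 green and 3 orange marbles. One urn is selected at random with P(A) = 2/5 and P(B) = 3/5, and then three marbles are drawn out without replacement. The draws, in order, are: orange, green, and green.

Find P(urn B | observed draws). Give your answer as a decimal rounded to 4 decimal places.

0.6818

Compute the likelihood of the observed sequence for each case: P(data | urn A) = (1/8)(7/7)(6/6) = 1/8; P(data | urn B) = (3/8)(5/7)(4/6) = 5/28.
The prior-weighted likelihoods are 2/5 · 1/8 = 1/20, 3/5 · 5/28 = 3/28; these sum to 11/70.
Hence P(urn B | data) = (3/28) / (11/70) = 15/22.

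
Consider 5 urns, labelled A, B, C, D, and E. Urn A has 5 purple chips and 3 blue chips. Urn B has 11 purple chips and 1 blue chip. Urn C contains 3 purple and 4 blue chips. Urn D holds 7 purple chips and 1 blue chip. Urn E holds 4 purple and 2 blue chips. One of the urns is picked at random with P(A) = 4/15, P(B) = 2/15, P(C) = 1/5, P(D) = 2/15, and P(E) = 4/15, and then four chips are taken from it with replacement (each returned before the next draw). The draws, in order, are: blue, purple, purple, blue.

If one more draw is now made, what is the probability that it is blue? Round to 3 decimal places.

0.403

Compute the likelihood of the observed sequence for each case: P(data | urn A) = (3/8)(5/8)(5/8)(3/8) = 0.054932; P(data | urn B) = (1/12)(11/12)(11/12)(1/12) = 0.0058353; P(data | urn C) = (4/7)(3/7)(3/7)(4/7) = 0.059975; P(data | urn D) = (1/8)(7/8)(7/8)(1/8) = 0.011963; P(data | urn E) = (2/6)(4/6)(4/6)(2/6) = 0.049383.
Weighting by the prior gives 4/15 · 0.054932 = 0.014648, 2/15 · 0.0058353 = 0.00077803, 1/5 · 0.059975 = 0.011995, 2/15 · 0.011963 = 0.0015951, 4/15 · 0.049383 = 0.013169; summing to 0.042185.
Dividing through by the total gives posterior P(urn A | data) = 0.34724, P(urn B | data) = 0.018443, P(urn C | data) = 0.28434, P(urn D | data) = 0.037811, P(urn E | data) = 0.31216.
The predictive probability is P(blue next | data) = (3/8)(0.34724) + (1/12)(0.018443) + (4/7)(0.28434) + (1/8)(0.037811) + (1/3)(0.31216) = 0.40301.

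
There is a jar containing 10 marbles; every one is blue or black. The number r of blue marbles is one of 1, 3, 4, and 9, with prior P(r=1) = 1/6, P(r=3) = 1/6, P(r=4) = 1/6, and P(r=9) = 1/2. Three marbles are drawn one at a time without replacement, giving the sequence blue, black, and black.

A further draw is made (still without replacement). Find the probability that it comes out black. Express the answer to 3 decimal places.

0.725

Compute the likelihood of the observed sequence for each case: P(data | r = 1) = (1/10)(9/9)(8/8) = 1/10; P(data | r = 3) = (3/10)(7/9)(6/8) = 7/40; P(data | r = 4) = (4/10)(6/9)(5/8) = 1/6; P(data | r = 9) = (9/10)(1/9)(0/8) = 0.
Weighting by the prior gives 1/6 · 1/10 = 1/60, 1/6 · 7/40 = 7/240, 1/6 · 1/6 = 1/36, 1/2 · 0 = 0; summing to 53/720.
The posterior is then P(r = 1 | data) = 12/53, P(r = 3 | data) = 21/53, P(r = 4 | data) = 20/53, P(r = 9 | data) = 0.
Averaging over the posterior, P(black next | data) = (1)(12/53) + (5/7)(21/53) + (4/7)(20/53) = 269/371.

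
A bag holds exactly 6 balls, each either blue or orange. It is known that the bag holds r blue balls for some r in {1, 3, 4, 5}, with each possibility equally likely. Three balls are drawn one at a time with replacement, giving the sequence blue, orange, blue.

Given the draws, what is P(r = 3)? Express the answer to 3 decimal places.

The likelihood of the observed sequence under each hypothesis: P(data | r = 1) = (1/6)(5/6)(1/6) = 5/216; P(data | r = 3) = (3/6)(3/6)(3/6) = 1/8; P(data | r = 4) = (4/6)(2/6)(4/6) = 4/27; P(data | r = 5) = (5/6)(1/6)(5/6) = 25/216.
The prior-weighted likelihoods are 1/4 · 5/216 = 5/864, 1/4 · 1/8 = 1/32, 1/4 · 4/27 = 1/27, 1/4 · 25/216 = 25/864; summing to 89/864.
By Bayes' rule, P(r = 3 | data) = (1/32) / (89/864) = 27/89.

0.303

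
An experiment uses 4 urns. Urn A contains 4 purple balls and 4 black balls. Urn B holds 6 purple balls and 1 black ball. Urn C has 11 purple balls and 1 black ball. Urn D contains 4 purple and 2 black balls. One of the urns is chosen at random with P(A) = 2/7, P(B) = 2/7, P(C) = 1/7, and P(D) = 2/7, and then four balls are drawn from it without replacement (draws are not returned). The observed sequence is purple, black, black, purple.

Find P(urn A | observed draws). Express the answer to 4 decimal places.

0.5625

Compute the likelihood of the observed sequence for each case: P(data | urn A) = (4/8)(4/7)(3/6)(3/5) = 3/35; P(data | urn B) = (6/7)(1/6)(0/5) = 0; P(data | urn C) = (11/12)(1/11)(0/10) = 0; P(data | urn D) = (4/6)(2/5)(1/4)(3/3) = 1/15.
Multiplying each by its prior: 2/7 · 3/35 = 6/245, 2/7 · 0 = 0, 1/7 · 0 = 0, 2/7 · 1/15 = 2/105; summing to 32/735.
So P(urn A | data) = (6/245) / (32/735) = 9/16.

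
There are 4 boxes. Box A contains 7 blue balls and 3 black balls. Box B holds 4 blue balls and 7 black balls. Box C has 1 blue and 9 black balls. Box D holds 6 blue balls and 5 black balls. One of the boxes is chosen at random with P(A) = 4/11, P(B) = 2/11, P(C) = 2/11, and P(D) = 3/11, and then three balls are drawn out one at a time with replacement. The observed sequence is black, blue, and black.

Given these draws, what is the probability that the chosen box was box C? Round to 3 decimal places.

Compute the likelihood of the observed sequence for each case: P(data | box A) = (3/10)(7/10)(3/10) = 0.063; P(data | box B) = (7/11)(4/11)(7/11) = 0.14726; P(data | box C) = (9/10)(1/10)(9/10) = 0.081; P(data | box D) = (5/11)(6/11)(5/11) = 0.1127.
The prior-weighted likelihoods are 4/11 · 0.063 = 0.022909, 2/11 · 0.14726 = 0.026774, 2/11 · 0.081 = 0.014727, 3/11 · 0.1127 = 0.030736; summing to 0.095146.
So P(box C | data) = (0.014727) / (0.095146) = 0.15479.

0.155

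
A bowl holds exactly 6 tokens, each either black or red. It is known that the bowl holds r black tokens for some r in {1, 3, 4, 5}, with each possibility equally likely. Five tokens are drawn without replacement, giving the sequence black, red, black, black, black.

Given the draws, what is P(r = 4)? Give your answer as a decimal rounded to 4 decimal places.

0.2857

Under each hypothesis, the probability of the observed sequence is: P(data | r = 1) = (1/6)(5/5)(0/4) = 0; P(data | r = 3) = (3/6)(3/5)(2/4)(1/3)(0/2) = 0; P(data | r = 4) = (4/6)(2/5)(3/4)(2/3)(1/2) = 1/15; P(data | r = 5) = (5/6)(1/5)(4/4)(3/3)(2/2) = 1/6.
The prior-weighted likelihoods are 1/4 · 0 = 0, 1/4 · 0 = 0, 1/4 · 1/15 = 1/60, 1/4 · 1/6 = 1/24; with total 7/120.
Therefore the posterior P(r = 4 | data) = (1/60) / (7/120) = 2/7.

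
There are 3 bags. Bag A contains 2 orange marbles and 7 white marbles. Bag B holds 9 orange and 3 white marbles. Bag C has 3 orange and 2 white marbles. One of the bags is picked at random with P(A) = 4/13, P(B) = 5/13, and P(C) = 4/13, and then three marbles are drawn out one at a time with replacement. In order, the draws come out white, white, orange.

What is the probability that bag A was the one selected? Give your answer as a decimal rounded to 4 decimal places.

0.4651

Compute the likelihood of the observed sequence for each case: P(data | bag A) = (7/9)(7/9)(2/9) = 0.13443; P(data | bag B) = (3/12)(3/12)(9/12) = 0.046875; P(data | bag C) = (2/5)(2/5)(3/5) = 0.096.
The prior-weighted likelihoods are 4/13 · 0.13443 = 0.041363, 5/13 · 0.046875 = 0.018029, 4/13 · 0.096 = 0.029538; these sum to 0.088931.
Therefore the posterior P(bag A | data) = (0.041363) / (0.088931) = 0.46512.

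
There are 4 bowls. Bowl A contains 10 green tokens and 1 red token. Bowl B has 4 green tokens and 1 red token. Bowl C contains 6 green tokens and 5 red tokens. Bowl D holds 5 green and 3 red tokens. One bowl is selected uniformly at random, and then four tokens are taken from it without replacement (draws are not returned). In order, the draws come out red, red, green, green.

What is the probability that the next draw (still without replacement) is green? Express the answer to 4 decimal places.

0.6581

For each hypothesis, P(data | H) works out to: P(data | bowl A) = (1/11)(0/10) = 0; P(data | bowl B) = (1/5)(0/4) = 0; P(data | bowl C) = (5/11)(4/10)(6/9)(5/8) = 5/66; P(data | bowl D) = (3/8)(2/7)(5/6)(4/5) = 1/14.
Multiplying each by its prior: 1/4 · 0 = 0, 1/4 · 0 = 0, 1/4 · 5/66 = 5/264, 1/4 · 1/14 = 1/56; with total 17/462.
Dividing through by the total gives posterior P(bowl A | data) = 0, P(bowl B | data) = 0, P(bowl C | data) = 35/68, P(bowl D | data) = 33/68.
So P(green next | data) = Σ P(green next | H) P(H | data) = (4/7)(35/68) + (3/4)(33/68) = 179/272.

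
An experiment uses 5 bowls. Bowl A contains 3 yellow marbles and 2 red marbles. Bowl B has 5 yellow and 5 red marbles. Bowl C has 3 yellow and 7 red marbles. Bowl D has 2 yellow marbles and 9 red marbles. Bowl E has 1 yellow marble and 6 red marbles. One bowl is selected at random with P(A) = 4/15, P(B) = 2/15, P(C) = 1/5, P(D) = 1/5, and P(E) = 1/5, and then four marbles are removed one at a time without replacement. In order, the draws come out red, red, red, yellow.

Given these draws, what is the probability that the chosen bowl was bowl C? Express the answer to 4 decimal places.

0.2875

Under each hypothesis, the probability of the observed sequence is: P(data | bowl A) = (2/5)(1/4)(0/3) = 0; P(data | bowl B) = (5/10)(4/9)(3/8)(5/7) = 0.059524; P(data | bowl C) = (7/10)(6/9)(5/8)(3/7) = 0.125; P(data | bowl D) = (9/11)(8/10)(7/9)(2/8) = 0.12727; P(data | bowl E) = (6/7)(5/6)(4/5)(1/4) = 0.14286.
Multiplying each by its prior: 4/15 · 0 = 0, 2/15 · 0.059524 = 0.0079365, 1/5 · 0.125 = 0.025, 1/5 · 0.12727 = 0.025455, 1/5 · 0.14286 = 0.028571; with total 0.086962.
Hence P(bowl C | data) = (0.025) / (0.086962) = 0.28748.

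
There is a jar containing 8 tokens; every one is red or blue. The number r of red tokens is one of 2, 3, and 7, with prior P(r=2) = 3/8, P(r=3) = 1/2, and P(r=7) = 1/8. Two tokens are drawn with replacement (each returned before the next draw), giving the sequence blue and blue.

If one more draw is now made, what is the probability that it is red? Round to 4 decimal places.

Compute the likelihood of the observed sequence for each case: P(data | r = 2) = (6/8)(6/8) = 9/16; P(data | r = 3) = (5/8)(5/8) = 25/64; P(data | r = 7) = (1/8)(1/8) = 1/64.
Multiplying each by its prior: 3/8 · 9/16 = 27/128, 1/2 · 25/64 = 25/128, 1/8 · 1/64 = 1/512; these sum to 209/512.
Dividing through by the total gives posterior P(r = 2 | data) = 0.51675, P(r = 3 | data) = 0.47847, P(r = 7 | data) = 0.0047847.
The predictive probability is P(red next | data) = (1/4)(0.51675) + (3/8)(0.47847) + (7/8)(0.0047847) = 0.3128.

0.3128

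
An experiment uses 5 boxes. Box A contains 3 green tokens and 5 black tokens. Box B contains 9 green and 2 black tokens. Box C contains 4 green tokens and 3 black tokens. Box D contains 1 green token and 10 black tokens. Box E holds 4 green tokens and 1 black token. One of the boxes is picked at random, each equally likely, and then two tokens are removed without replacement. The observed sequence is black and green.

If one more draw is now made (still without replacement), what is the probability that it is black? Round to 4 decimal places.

0.3987

Under each hypothesis, the probability of the observed sequence is: P(data | box A) = (5/8)(3/7) = 0.26786; P(data | box B) = (2/11)(9/10) = 0.16364; P(data | box C) = (3/7)(4/6) = 0.28571; P(data | box D) = (10/11)(1/10) = 0.090909; P(data | box E) = (1/5)(4/4) = 0.2.
Weighting by the prior gives 1/5 · 0.26786 = 0.053571, 1/5 · 0.16364 = 0.032727, 1/5 · 0.28571 = 0.057143, 1/5 · 0.090909 = 0.018182, 1/5 · 0.2 = 0.04; with total 0.20162.
Normalising, the posterior is P(box A | data) = 0.2657, P(box B | data) = 0.16232, P(box C | data) = 0.28341, P(box D | data) = 0.090177, P(box E | data) = 0.19839.
Averaging over the posterior, P(black next | data) = (2/3)(0.2657) + (1/9)(0.16232) + (2/5)(0.28341) + (1)(0.090177) + (0)(0.19839) = 0.39871.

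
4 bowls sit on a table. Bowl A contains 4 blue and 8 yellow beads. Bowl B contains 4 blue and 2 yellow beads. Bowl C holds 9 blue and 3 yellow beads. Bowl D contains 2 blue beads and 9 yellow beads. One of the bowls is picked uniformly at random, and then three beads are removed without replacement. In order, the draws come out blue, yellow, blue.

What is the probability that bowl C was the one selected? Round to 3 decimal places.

0.360

Under each hypothesis, the probability of the observed sequence is: P(data | bowl A) = (4/12)(8/11)(3/10) = 4/55; P(data | bowl B) = (4/6)(2/5)(3/4) = 1/5; P(data | bowl C) = (9/12)(3/11)(8/10) = 9/55; P(data | bowl D) = (2/11)(9/10)(1/9) = 1/55.
The prior-weighted likelihoods are 1/4 · 4/55 = 1/55, 1/4 · 1/5 = 1/20, 1/4 · 9/55 = 9/220, 1/4 · 1/55 = 1/220; summing to 5/44.
Therefore the posterior P(bowl C | data) = (9/220) / (5/44) = 9/25.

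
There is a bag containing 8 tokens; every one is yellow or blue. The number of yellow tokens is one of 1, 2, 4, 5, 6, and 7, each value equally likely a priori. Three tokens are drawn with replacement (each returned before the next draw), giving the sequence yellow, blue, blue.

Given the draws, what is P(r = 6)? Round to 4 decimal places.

0.0920

Compute the likelihood of the observed sequence for each case: P(data | r = 1) = (1/8)(7/8)(7/8) = 0.095703; P(data | r = 2) = (2/8)(6/8)(6/8) = 0.14062; P(data | r = 4) = (4/8)(4/8)(4/8) = 0.125; P(data | r = 5) = (5/8)(3/8)(3/8) = 0.087891; P(data | r = 6) = (6/8)(2/8)(2/8) = 0.046875; P(data | r = 7) = (7/8)(1/8)(1/8) = 0.013672.
The prior-weighted likelihoods are 1/6 · 0.095703 = 0.015951, 1/6 · 0.14062 = 0.023438, 1/6 · 0.125 = 0.020833, 1/6 · 0.087891 = 0.014648, 1/6 · 0.046875 = 0.0078125, 1/6 · 0.013672 = 0.0022786; summing to 0.084961.
Therefore the posterior P(r = 6 | data) = (0.0078125) / (0.084961) = 0.091954.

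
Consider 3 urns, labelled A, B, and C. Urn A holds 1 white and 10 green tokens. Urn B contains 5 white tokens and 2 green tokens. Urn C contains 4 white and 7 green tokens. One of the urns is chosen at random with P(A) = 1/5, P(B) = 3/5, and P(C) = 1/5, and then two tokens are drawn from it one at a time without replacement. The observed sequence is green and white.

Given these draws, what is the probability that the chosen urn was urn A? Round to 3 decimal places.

Compute the likelihood of the observed sequence for each case: P(data | urn A) = (10/11)(1/10) = 0.090909; P(data | urn B) = (2/7)(5/6) = 0.2381; P(data | urn C) = (7/11)(4/10) = 0.25455.
Multiplying each by its prior: 1/5 · 0.090909 = 0.018182, 3/5 · 0.2381 = 0.14286, 1/5 · 0.25455 = 0.050909; these sum to 0.21195.
By Bayes' rule, P(urn A | data) = (0.018182) / (0.21195) = 0.085784.

0.086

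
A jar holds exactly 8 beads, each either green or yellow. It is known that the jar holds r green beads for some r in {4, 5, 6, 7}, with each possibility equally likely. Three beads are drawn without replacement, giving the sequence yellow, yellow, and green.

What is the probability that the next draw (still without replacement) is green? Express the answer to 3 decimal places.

0.720

Under each hypothesis, the probability of the observed sequence is: P(data | r = 4) = (4/8)(3/7)(4/6) = 1/7; P(data | r = 5) = (3/8)(2/7)(5/6) = 5/56; P(data | r = 6) = (2/8)(1/7)(6/6) = 1/28; P(data | r = 7) = (1/8)(0/7) = 0.
Multiplying each by its prior: 1/4 · 1/7 = 1/28, 1/4 · 5/56 = 5/224, 1/4 · 1/28 = 1/112, 1/4 · 0 = 0; summing to 15/224.
The posterior is then P(r = 4 | data) = 8/15, P(r = 5 | data) = 1/3, P(r = 6 | data) = 2/15, P(r = 7 | data) = 0.
Averaging over the posterior, P(green next | data) = (3/5)(8/15) + (4/5)(1/3) + (1)(2/15) = 18/25.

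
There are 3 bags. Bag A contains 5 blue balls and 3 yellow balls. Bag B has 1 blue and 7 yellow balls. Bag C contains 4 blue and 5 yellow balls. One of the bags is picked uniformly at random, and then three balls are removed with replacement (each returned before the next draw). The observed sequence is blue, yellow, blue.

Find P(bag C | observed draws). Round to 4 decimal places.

0.4066

The likelihood of the observed sequence under each hypothesis: P(data | bag A) = (5/8)(3/8)(5/8) = 0.14648; P(data | bag B) = (1/8)(7/8)(1/8) = 0.013672; P(data | bag C) = (4/9)(5/9)(4/9) = 0.10974.
The prior-weighted likelihoods are 1/3 · 0.14648 = 0.048828, 1/3 · 0.013672 = 0.0045573, 1/3 · 0.10974 = 0.03658; summing to 0.089965.
Therefore the posterior P(bag C | data) = (0.03658) / (0.089965) = 0.4066.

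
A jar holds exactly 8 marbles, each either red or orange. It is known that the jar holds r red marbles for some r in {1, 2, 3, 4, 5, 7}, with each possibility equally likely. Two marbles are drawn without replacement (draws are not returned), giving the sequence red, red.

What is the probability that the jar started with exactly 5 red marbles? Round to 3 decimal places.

0.244

Under each hypothesis, the probability of the observed sequence is: P(data | r = 1) = (1/8)(0/7) = 0; P(data | r = 2) = (2/8)(1/7) = 1/28; P(data | r = 3) = (3/8)(2/7) = 3/28; P(data | r = 4) = (4/8)(3/7) = 3/14; P(data | r = 5) = (5/8)(4/7) = 5/14; P(data | r = 7) = (7/8)(6/7) = 3/4.
Weighting by the prior gives 1/6 · 0 = 0, 1/6 · 1/28 = 1/168, 1/6 · 3/28 = 1/56, 1/6 · 3/14 = 1/28, 1/6 · 5/14 = 5/84, 1/6 · 3/4 = 1/8; these sum to 41/168.
Hence P(r = 5 | data) = (5/84) / (41/168) = 10/41.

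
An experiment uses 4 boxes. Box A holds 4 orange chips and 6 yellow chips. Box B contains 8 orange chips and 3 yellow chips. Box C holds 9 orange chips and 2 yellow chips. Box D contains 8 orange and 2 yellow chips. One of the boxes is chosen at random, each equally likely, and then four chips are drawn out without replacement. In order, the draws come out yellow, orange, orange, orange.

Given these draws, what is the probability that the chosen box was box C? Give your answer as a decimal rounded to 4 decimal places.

0.3056

The likelihood of the observed sequence under each hypothesis: P(data | box A) = (6/10)(4/9)(3/8)(2/7) = 0.028571; P(data | box B) = (3/11)(8/10)(7/9)(6/8) = 0.12727; P(data | box C) = (2/11)(9/10)(8/9)(7/8) = 0.12727; P(data | box D) = (2/10)(8/9)(7/8)(6/7) = 0.13333.
The prior-weighted likelihoods are 1/4 · 0.028571 = 0.0071429, 1/4 · 0.12727 = 0.031818, 1/4 · 0.12727 = 0.031818, 1/4 · 0.13333 = 0.033333; summing to 0.10411.
So P(box C | data) = (0.031818) / (0.10411) = 0.30561.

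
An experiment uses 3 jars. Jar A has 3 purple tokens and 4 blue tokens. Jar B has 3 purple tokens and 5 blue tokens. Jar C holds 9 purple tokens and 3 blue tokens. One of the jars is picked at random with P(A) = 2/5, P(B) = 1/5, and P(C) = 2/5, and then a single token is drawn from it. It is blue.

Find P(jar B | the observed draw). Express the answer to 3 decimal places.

Compute the likelihood of this draw for each case: P(data | jar A) = (4/7) = 4/7; P(data | jar B) = (5/8) = 5/8; P(data | jar C) = (3/12) = 1/4.
The prior-weighted likelihoods are 2/5 · 4/7 = 8/35, 1/5 · 5/8 = 1/8, 2/5 · 1/4 = 1/10; summing to 127/280.
Hence P(jar B | data) = (1/8) / (127/280) = 35/127.

0.276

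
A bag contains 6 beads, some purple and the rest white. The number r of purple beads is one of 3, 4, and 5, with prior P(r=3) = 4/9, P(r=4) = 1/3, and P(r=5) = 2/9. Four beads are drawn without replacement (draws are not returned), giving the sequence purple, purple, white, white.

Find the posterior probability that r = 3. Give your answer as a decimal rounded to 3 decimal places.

The likelihood of the observed sequence under each hypothesis: P(data | r = 3) = (3/6)(2/5)(3/4)(2/3) = 1/10; P(data | r = 4) = (4/6)(3/5)(2/4)(1/3) = 1/15; P(data | r = 5) = (5/6)(4/5)(1/4)(0/3) = 0.
The prior-weighted likelihoods are 4/9 · 1/10 = 2/45, 1/3 · 1/15 = 1/45, 2/9 · 0 = 0; with total 1/15.
By Bayes' rule, P(r = 3 | data) = (2/45) / (1/15) = 2/3.

0.667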